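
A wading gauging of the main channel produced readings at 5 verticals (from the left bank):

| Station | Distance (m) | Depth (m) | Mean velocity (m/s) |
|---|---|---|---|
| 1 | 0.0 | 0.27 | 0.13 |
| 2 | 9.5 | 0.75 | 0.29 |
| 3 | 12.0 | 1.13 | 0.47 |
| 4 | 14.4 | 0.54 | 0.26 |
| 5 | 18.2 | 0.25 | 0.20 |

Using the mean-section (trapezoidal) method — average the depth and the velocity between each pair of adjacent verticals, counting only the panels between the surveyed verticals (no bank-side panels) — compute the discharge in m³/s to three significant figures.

2.99 m³/s

Panel 1-2: Δb = 9.5 m, d̄ = (0.27+0.75)/2 = 0.51, v̄ = (0.13+0.29)/2 = 0.21 → q = 9.5×0.51×0.21 = 1.017 m³/s
Panel 2-3: Δb = 2.5 m, d̄ = (0.75+1.13)/2 = 0.94, v̄ = (0.29+0.47)/2 = 0.38 → q = 2.5×0.94×0.38 = 0.8930 m³/s
Panel 3-4: Δb = 2.4 m, d̄ = (1.13+0.54)/2 = 0.835, v̄ = (0.47+0.26)/2 = 0.365 → q = 2.4×0.835×0.365 = 0.7315 m³/s
Panel 4-5: Δb = 3.8 m, d̄ = (0.54+0.25)/2 = 0.395, v̄ = (0.26+0.20)/2 = 0.23 → q = 3.8×0.395×0.23 = 0.3452 m³/s
Q = Σ q = 2.987 m³/s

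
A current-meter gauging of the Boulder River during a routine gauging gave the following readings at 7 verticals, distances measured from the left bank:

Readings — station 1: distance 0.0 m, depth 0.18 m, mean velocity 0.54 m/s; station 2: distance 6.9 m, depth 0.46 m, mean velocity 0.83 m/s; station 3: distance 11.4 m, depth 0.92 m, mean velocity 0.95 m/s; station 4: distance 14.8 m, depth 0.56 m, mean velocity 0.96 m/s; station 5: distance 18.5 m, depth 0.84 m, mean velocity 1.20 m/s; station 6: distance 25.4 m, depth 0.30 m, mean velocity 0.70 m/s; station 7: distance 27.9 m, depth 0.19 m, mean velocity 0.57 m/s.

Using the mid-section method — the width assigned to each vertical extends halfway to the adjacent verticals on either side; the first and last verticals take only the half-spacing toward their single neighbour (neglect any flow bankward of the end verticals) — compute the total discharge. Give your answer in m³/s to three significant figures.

14.3 m³/s

w_1 = (6.9 − 0.0)/2 = 3.45 m; q_1 = 0.54 × 0.18 × 3.45 = 0.3353 m³/s
w_2 = (11.4 − 0.0)/2 = 5.7 m; q_2 = 0.83 × 0.46 × 5.7 = 2.176 m³/s
w_3 = (14.8 − 6.9)/2 = 3.95 m; q_3 = 0.95 × 0.92 × 3.95 = 3.452 m³/s
w_4 = (18.5 − 11.4)/2 = 3.55 m; q_4 = 0.96 × 0.56 × 3.55 = 1.908 m³/s
w_5 = (25.4 − 14.8)/2 = 5.3 m; q_5 = 1.20 × 0.84 × 5.3 = 5.342 m³/s
w_6 = (27.9 − 18.5)/2 = 4.7 m; q_6 = 0.70 × 0.30 × 4.7 = 0.9870 m³/s
w_7 = (27.9 − 25.4)/2 = 1.25 m; q_7 = 0.57 × 0.19 × 1.25 = 0.1354 m³/s
Q = Σ qᵢ = 14.34 m³/s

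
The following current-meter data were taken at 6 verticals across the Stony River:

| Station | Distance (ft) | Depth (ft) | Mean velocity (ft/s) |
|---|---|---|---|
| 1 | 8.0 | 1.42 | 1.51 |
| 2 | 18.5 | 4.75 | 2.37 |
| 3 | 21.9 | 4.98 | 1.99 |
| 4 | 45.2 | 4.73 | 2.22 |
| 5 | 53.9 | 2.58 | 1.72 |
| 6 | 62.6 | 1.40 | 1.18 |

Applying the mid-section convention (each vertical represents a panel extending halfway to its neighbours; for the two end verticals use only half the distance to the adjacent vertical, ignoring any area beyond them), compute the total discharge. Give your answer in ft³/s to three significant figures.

436 ft³/s

w_1 = (18.5 − 8.0)/2 = 5.25 ft; q_1 = 1.51 × 1.42 × 5.25 = 11.26 ft³/s
w_2 = (21.9 − 8.0)/2 = 6.95 ft; q_2 = 2.37 × 4.75 × 6.95 = 78.24 ft³/s
w_3 = (45.2 − 18.5)/2 = 13.35 ft; q_3 = 1.99 × 4.98 × 13.35 = 132.3 ft³/s
w_4 = (53.9 − 21.9)/2 = 16 ft; q_4 = 2.22 × 4.73 × 16 = 168.0 ft³/s
w_5 = (62.6 − 45.2)/2 = 8.7 ft; q_5 = 1.72 × 2.58 × 8.7 = 38.61 ft³/s
w_6 = (62.6 − 53.9)/2 = 4.35 ft; q_6 = 1.18 × 1.40 × 4.35 = 7.186 ft³/s
Q = Σ qᵢ = 435.6 ft³/s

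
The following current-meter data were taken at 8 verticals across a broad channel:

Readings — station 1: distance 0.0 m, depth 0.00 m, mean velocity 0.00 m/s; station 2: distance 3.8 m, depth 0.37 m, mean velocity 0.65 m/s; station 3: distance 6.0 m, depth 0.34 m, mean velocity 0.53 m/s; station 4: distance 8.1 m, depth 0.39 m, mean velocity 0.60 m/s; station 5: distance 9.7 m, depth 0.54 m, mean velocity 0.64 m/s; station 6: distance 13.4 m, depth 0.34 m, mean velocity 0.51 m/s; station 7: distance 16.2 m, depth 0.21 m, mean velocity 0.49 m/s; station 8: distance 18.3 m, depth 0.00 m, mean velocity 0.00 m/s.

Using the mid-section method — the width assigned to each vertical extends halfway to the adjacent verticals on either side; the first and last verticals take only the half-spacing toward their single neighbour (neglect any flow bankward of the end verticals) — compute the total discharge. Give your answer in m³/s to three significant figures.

3.27 m³/s

w_2 = (6.0 − 0.0)/2 = 3 m; q_2 = 0.65 × 0.37 × 3 = 0.7215 m³/s
w_3 = (8.1 − 3.8)/2 = 2.15 m; q_3 = 0.53 × 0.34 × 2.15 = 0.3874 m³/s
w_4 = (9.7 − 6.0)/2 = 1.85 m; q_4 = 0.60 × 0.39 × 1.85 = 0.4329 m³/s
w_5 = (13.4 − 8.1)/2 = 2.65 m; q_5 = 0.64 × 0.54 × 2.65 = 0.9158 m³/s
w_6 = (16.2 − 9.7)/2 = 3.25 m; q_6 = 0.51 × 0.34 × 3.25 = 0.5636 m³/s
w_7 = (18.3 − 13.4)/2 = 2.45 m; q_7 = 0.49 × 0.21 × 2.45 = 0.2521 m³/s
Stations 1, 8 contribute zero (depth or velocity is 0).
Q = Σ qᵢ = 3.273 m³/s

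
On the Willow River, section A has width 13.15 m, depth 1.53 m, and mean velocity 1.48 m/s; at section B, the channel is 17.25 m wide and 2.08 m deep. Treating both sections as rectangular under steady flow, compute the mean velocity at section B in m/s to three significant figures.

Q = A₁V₁ = (13.15×1.53) × 1.48 = 29.78 m³/s
A₂ = 17.25 × 2.08 = 35.88 m²
V₂ = Q/A₂ = 29.78/35.88 = 0.8299 m/s

0.830 m/s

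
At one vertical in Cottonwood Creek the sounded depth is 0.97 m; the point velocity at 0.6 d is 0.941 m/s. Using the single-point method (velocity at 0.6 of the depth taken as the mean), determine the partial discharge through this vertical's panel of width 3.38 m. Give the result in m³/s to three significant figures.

v̄ = v₀.₆ = 0.941 m/s
q = v̄ × d × w = 0.9410 × 0.97 × 3.38 = 3.085 m³/s

3.09 m³/s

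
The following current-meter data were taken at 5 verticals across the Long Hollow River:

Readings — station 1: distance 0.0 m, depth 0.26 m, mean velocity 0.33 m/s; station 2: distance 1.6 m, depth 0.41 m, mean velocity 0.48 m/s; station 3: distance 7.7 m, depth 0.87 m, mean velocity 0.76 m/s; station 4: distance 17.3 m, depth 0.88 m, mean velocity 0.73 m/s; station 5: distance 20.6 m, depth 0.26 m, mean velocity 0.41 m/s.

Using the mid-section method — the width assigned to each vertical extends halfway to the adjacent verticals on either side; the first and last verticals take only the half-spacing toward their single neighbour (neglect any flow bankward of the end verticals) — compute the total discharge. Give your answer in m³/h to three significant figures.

37200 m³/h

w_1 = (1.6 − 0.0)/2 = 0.8 m; q_1 = 0.33 × 0.26 × 0.8 = 0.06864 m³/s
w_2 = (7.7 − 0.0)/2 = 3.85 m; q_2 = 0.48 × 0.41 × 3.85 = 0.7577 m³/s
w_3 = (17.3 − 1.6)/2 = 7.85 m; q_3 = 0.76 × 0.87 × 7.85 = 5.190 m³/s
w_4 = (20.6 − 7.7)/2 = 6.45 m; q_4 = 0.73 × 0.88 × 6.45 = 4.143 m³/s
w_5 = (20.6 − 17.3)/2 = 1.65 m; q_5 = 0.41 × 0.26 × 1.65 = 0.1759 m³/s
Q = Σ qᵢ = 10.34 m³/s
= 10.34 × 3600 = 37210 m³/h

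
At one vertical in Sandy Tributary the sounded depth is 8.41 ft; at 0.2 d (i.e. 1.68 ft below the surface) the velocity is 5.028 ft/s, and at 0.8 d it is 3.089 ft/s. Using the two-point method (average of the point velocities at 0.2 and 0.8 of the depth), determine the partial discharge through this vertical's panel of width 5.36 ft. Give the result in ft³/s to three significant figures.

v̄ = (5.028 + 3.089) / 2 = 4.059 ft/s
q = v̄ × d × w = 4.059 × 8.41 × 5.36 = 182.9 ft³/s

183 ft³/s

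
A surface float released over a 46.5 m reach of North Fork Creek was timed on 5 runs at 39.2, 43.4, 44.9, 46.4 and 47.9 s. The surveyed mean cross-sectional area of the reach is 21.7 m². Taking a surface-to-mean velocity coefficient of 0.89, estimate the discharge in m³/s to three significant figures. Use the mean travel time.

20.2 m³/s

t̄ = (39.2 + 43.4 + 44.9 + 46.4 + 47.9) / 5 = 44.36 s
v_surface = L / t̄ = 46.5 / 44.36 = 1.048 m/s
v_mean = 0.89 × 1.048 = 0.9329 m/s
Q = A × v_mean = 21.7 × 0.9329 = 20.24 m³/s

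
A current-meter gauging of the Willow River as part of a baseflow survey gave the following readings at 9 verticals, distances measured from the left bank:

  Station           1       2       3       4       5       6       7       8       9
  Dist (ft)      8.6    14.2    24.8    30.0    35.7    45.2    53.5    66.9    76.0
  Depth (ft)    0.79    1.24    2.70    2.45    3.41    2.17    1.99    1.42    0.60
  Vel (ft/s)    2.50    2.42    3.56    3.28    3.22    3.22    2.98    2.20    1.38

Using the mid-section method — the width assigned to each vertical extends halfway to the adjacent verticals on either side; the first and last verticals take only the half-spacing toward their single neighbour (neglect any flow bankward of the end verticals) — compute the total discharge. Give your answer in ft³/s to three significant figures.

w_1 = (14.2 − 8.6)/2 = 2.8 ft; q_1 = 2.50 × 0.79 × 2.8 = 5.530 ft³/s
w_2 = (24.8 − 8.6)/2 = 8.1 ft; q_2 = 2.42 × 1.24 × 8.1 = 24.31 ft³/s
w_3 = (30.0 − 14.2)/2 = 7.9 ft; q_3 = 3.56 × 2.70 × 7.9 = 75.93 ft³/s
w_4 = (35.7 − 24.8)/2 = 5.45 ft; q_4 = 3.28 × 2.45 × 5.45 = 43.80 ft³/s
w_5 = (45.2 − 30.0)/2 = 7.6 ft; q_5 = 3.22 × 3.41 × 7.6 = 83.45 ft³/s
w_6 = (53.5 − 35.7)/2 = 8.9 ft; q_6 = 3.22 × 2.17 × 8.9 = 62.19 ft³/s
w_7 = (66.9 − 45.2)/2 = 10.85 ft; q_7 = 2.98 × 1.99 × 10.85 = 64.34 ft³/s
w_8 = (76.0 − 53.5)/2 = 11.25 ft; q_8 = 2.20 × 1.42 × 11.25 = 35.15 ft³/s
w_9 = (76.0 − 66.9)/2 = 4.55 ft; q_9 = 1.38 × 0.60 × 4.55 = 3.767 ft³/s
Q = Σ qᵢ = 398.5 ft³/s

398 ft³/s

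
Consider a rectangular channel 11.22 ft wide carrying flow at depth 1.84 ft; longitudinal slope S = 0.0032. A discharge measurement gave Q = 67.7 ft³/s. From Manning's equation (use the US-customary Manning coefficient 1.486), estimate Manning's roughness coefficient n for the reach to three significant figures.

A = b·y = 11.22 × 1.84 = 20.64 ft²
P = b + 2y = 11.22 + 2×1.84 = 14.90 ft
R = A/P = 20.64/14.90 = 1.386 ft
n = (1.486/Q)·A·R^(2/3)·S^(1/2) = (1.486/67.7) × 20.64 × 1.243 × 0.05657 = 0.03186

0.0319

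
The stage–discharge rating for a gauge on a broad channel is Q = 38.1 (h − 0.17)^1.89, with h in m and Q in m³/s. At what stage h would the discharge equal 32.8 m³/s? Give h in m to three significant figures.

h − h₀ = (Q/C)^(1/b) = (32.8/38.1)^(1/1.89) = 0.9238 m
h = 0.17 + 0.9238 = 1.094 m

1.09 m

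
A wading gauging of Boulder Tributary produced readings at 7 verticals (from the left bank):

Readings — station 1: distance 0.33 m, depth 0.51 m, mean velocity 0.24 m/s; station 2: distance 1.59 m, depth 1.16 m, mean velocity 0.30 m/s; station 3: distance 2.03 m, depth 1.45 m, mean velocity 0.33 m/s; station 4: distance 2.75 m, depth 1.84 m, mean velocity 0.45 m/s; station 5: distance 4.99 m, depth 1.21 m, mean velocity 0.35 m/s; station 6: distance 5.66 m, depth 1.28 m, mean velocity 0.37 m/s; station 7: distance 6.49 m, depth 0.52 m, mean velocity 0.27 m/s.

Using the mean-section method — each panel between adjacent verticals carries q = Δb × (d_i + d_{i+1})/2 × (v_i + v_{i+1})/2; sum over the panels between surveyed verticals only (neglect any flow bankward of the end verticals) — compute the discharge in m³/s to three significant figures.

Panel 1-2: Δb = 1.26 m, d̄ = (0.51+1.16)/2 = 0.835, v̄ = (0.24+0.30)/2 = 0.27 → q = 1.26×0.835×0.27 = 0.2841 m³/s
Panel 2-3: Δb = 0.44 m, d̄ = (1.16+1.45)/2 = 1.305, v̄ = (0.30+0.33)/2 = 0.315 → q = 0.44×1.305×0.315 = 0.1809 m³/s
Panel 3-4: Δb = 0.72 m, d̄ = (1.45+1.84)/2 = 1.645, v̄ = (0.33+0.45)/2 = 0.39 → q = 0.72×1.645×0.39 = 0.4619 m³/s
Panel 4-5: Δb = 2.24 m, d̄ = (1.84+1.21)/2 = 1.525, v̄ = (0.45+0.35)/2 = 0.4 → q = 2.24×1.525×0.4 = 1.366 m³/s
Panel 5-6: Δb = 0.67 m, d̄ = (1.21+1.28)/2 = 1.245, v̄ = (0.35+0.37)/2 = 0.36 → q = 0.67×1.245×0.36 = 0.3003 m³/s
Panel 6-7: Δb = 0.83 m, d̄ = (1.28+0.52)/2 = 0.9, v̄ = (0.37+0.27)/2 = 0.32 → q = 0.83×0.9×0.32 = 0.2390 m³/s
Q = Σ q = 2.833 m³/s

2.83 m³/s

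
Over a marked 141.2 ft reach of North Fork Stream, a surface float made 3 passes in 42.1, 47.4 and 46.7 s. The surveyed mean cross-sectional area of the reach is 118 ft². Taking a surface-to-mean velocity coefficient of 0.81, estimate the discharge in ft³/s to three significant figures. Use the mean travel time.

t̄ = (42.1 + 47.4 + 46.7) / 3 = 45.4 s
v_surface = L / t̄ = 141.2 / 45.4 = 3.110 ft/s
v_mean = 0.81 × 3.110 = 2.519 ft/s
Q = A × v_mean = 118 × 2.519 = 297.3 ft³/s

297 ft³/s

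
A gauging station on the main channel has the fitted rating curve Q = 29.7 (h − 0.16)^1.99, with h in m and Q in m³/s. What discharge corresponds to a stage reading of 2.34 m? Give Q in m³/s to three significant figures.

140 m³/s

Q = 29.7 × (2.34 − 0.16)^1.99 = 29.7 × 2.18^1.99 = 140.1 m³/s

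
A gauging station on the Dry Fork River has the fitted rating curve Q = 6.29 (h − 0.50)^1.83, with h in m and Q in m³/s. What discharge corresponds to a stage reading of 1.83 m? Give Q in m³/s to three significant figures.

Q = 6.29 × (1.83 − 0.50)^1.83 = 6.29 × 1.33^1.83 = 10.60 m³/s

10.6 m³/s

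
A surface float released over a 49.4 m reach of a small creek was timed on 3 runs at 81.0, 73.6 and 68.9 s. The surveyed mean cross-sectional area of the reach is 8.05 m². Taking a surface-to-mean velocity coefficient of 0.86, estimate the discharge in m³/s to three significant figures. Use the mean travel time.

4.59 m³/s

t̄ = (81.0 + 73.6 + 68.9) / 3 = 74.5 s
v_surface = L / t̄ = 49.4 / 74.5 = 0.6631 m/s
v_mean = 0.86 × 0.6631 = 0.5703 m/s
Q = A × v_mean = 8.05 × 0.5703 = 4.591 m³/s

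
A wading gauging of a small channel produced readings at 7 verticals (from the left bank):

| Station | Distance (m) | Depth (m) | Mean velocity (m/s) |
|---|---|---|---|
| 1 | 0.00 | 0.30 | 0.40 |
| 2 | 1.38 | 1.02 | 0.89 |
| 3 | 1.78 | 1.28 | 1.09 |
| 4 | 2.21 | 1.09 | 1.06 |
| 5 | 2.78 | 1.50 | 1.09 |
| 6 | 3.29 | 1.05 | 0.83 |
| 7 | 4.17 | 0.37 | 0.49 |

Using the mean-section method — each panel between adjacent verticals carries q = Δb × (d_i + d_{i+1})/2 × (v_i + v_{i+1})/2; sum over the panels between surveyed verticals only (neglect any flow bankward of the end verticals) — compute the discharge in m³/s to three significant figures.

Panel 1-2: Δb = 1.38 m, d̄ = (0.30+1.02)/2 = 0.66, v̄ = (0.40+0.89)/2 = 0.645 → q = 1.38×0.66×0.645 = 0.5875 m³/s
Panel 2-3: Δb = 0.4 m, d̄ = (1.02+1.28)/2 = 1.15, v̄ = (0.89+1.09)/2 = 0.99 → q = 0.4×1.15×0.99 = 0.4554 m³/s
Panel 3-4: Δb = 0.43 m, d̄ = (1.28+1.09)/2 = 1.185, v̄ = (1.09+1.06)/2 = 1.075 → q = 0.43×1.185×1.075 = 0.5478 m³/s
Panel 4-5: Δb = 0.57 m, d̄ = (1.09+1.50)/2 = 1.295, v̄ = (1.06+1.09)/2 = 1.075 → q = 0.57×1.295×1.075 = 0.7935 m³/s
Panel 5-6: Δb = 0.51 m, d̄ = (1.50+1.05)/2 = 1.275, v̄ = (1.09+0.83)/2 = 0.96 → q = 0.51×1.275×0.96 = 0.6242 m³/s
Panel 6-7: Δb = 0.88 m, d̄ = (1.05+0.37)/2 = 0.71, v̄ = (0.83+0.49)/2 = 0.66 → q = 0.88×0.71×0.66 = 0.4124 m³/s
Q = Σ q = 3.421 m³/s

3.42 m³/s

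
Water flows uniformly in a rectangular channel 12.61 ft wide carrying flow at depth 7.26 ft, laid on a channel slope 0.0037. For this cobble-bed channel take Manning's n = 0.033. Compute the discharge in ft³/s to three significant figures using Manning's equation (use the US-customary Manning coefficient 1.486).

564 ft³/s

A = b·y = 12.61 × 7.26 = 91.55 ft²
P = b + 2y = 12.61 + 2×7.26 = 27.13 ft
R = A/P = 91.55/27.13 = 3.374 ft
Q = (1.486/n)·A·R^(2/3)·S^(1/2) = (1.486/0.033) × 91.55 × 3.374^(2/3) × 0.0037^(1/2) = 564.1 ft³/s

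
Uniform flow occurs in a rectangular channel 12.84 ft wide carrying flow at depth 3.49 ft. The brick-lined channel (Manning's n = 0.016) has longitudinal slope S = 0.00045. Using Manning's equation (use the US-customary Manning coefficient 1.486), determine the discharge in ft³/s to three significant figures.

152 ft³/s

A = b·y = 12.84 × 3.49 = 44.81 ft²
P = b + 2y = 12.84 + 2×3.49 = 19.82 ft
R = A/P = 44.81/19.82 = 2.261 ft
Q = (1.486/n)·A·R^(2/3)·S^(1/2) = (1.486/0.016) × 44.81 × 2.261^(2/3) × 0.00045^(1/2) = 152.1 ft³/s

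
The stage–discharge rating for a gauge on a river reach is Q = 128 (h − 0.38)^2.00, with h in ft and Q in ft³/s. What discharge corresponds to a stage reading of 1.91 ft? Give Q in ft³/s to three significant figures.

Q = 128 × (1.91 − 0.38)^2.00 = 128 × 1.53^2.00 = 299.6 ft³/s

300 ft³/s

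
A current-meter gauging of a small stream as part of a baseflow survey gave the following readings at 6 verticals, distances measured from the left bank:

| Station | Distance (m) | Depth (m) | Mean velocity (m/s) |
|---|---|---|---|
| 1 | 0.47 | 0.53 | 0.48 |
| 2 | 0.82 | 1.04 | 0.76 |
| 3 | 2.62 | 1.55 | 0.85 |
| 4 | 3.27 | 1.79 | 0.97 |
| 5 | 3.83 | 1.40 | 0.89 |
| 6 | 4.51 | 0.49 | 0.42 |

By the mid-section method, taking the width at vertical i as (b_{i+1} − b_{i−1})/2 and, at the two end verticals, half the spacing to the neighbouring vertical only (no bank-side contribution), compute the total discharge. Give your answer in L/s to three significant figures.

4400 L/s

w_1 = (0.82 − 0.47)/2 = 0.175 m; q_1 = 0.48 × 0.53 × 0.175 = 0.04452 m³/s
w_2 = (2.62 − 0.47)/2 = 1.075 m; q_2 = 0.76 × 1.04 × 1.075 = 0.8497 m³/s
w_3 = (3.27 − 0.82)/2 = 1.225 m; q_3 = 0.85 × 1.55 × 1.225 = 1.614 m³/s
w_4 = (3.83 − 2.62)/2 = 0.605 m; q_4 = 0.97 × 1.79 × 0.605 = 1.050 m³/s
w_5 = (4.51 − 3.27)/2 = 0.62 m; q_5 = 0.89 × 1.40 × 0.62 = 0.7725 m³/s
w_6 = (4.51 − 3.83)/2 = 0.34 m; q_6 = 0.42 × 0.49 × 0.34 = 0.06997 m³/s
Q = Σ qᵢ = 4.401 m³/s
= 4.401 × 1000 = 4401 L/s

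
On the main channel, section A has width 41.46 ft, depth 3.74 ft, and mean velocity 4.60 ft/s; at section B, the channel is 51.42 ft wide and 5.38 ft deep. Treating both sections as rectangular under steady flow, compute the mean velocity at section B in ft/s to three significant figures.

Q = A₁V₁ = (41.46×3.74) × 4.60 = 713.3 ft³/s
A₂ = 51.42 × 5.38 = 276.6 ft²
V₂ = Q/A₂ = 713.3/276.6 = 2.578 ft/s

2.58 ft/s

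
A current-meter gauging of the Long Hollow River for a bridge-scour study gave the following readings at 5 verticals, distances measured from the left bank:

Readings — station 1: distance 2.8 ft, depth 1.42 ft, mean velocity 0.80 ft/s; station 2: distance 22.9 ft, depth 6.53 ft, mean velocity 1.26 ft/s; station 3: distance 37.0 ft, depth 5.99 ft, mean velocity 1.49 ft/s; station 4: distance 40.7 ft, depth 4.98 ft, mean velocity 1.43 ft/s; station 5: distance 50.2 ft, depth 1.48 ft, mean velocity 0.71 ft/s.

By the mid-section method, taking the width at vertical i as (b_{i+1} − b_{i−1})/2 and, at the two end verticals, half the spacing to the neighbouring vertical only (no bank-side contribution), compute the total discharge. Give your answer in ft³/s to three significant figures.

284 ft³/s

w_1 = (22.9 − 2.8)/2 = 10.05 ft; q_1 = 0.80 × 1.42 × 10.05 = 11.42 ft³/s
w_2 = (37.0 − 2.8)/2 = 17.1 ft; q_2 = 1.26 × 6.53 × 17.1 = 140.7 ft³/s
w_3 = (40.7 − 22.9)/2 = 8.9 ft; q_3 = 1.49 × 5.99 × 8.9 = 79.43 ft³/s
w_4 = (50.2 − 37.0)/2 = 6.6 ft; q_4 = 1.43 × 4.98 × 6.6 = 47.00 ft³/s
w_5 = (50.2 − 40.7)/2 = 4.75 ft; q_5 = 0.71 × 1.48 × 4.75 = 4.991 ft³/s
Q = Σ qᵢ = 283.5 ft³/s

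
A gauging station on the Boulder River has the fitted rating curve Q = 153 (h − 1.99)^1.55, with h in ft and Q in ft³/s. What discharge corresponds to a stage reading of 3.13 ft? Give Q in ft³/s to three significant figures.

187 ft³/s

Q = 153 × (3.13 − 1.99)^1.55 = 153 × 1.14^1.55 = 187.5 ft³/s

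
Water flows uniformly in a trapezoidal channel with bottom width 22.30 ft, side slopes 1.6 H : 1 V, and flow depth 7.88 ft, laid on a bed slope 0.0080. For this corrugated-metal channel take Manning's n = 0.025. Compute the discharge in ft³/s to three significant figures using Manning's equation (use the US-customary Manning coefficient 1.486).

4440 ft³/s

A = (b + z·y)·y = (22.30 + 1.6×7.88)×7.88 = 275.1 ft²
P = b + 2y√(1+z²) = 22.30 + 2×7.88×√(1+1.6²) = 52.04 ft
R = A/P = 275.1/52.04 = 5.286 ft
Q = (1.486/n)·A·R^(2/3)·S^(1/2) = (1.486/0.025) × 275.1 × 5.286^(2/3) × 0.0080^(1/2) = 4438 ft³/s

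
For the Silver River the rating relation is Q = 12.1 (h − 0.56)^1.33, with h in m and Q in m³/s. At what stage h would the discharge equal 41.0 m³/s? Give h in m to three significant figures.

h − h₀ = (Q/C)^(1/b) = (41.0/12.1)^(1/1.33) = 2.503 m
h = 0.56 + 2.503 = 3.063 m

3.06 m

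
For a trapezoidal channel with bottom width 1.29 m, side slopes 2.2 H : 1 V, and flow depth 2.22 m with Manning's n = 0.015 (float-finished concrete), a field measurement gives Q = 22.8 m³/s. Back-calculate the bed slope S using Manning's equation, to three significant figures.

0.000523

A = (b + z·y)·y = (1.29 + 2.2×2.22)×2.22 = 13.71 m²
P = b + 2y√(1+z²) = 1.29 + 2×2.22×√(1+2.2²) = 12.02 m
R = A/P = 13.71/12.02 = 1.140 m
S = (Q·n / (1·A·R^(2/3)))² = (22.8×0.015 / (1×13.71×1.091))² = 0.0005226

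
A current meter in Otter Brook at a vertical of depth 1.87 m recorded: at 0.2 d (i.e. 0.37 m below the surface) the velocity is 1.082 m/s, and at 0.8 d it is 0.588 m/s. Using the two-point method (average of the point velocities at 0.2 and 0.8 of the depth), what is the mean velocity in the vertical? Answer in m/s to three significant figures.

0.835 m/s

v̄ = (1.082 + 0.588) / 2 = 0.8350 m/s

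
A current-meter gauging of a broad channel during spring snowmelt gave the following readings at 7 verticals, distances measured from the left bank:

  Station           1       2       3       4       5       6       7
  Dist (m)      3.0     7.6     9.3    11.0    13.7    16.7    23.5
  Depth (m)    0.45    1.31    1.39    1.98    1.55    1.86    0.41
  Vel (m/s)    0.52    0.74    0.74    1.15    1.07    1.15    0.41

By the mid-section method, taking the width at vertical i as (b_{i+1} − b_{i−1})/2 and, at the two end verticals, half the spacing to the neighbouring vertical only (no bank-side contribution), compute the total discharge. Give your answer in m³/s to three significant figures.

26.1 m³/s

w_1 = (7.6 − 3.0)/2 = 2.3 m; q_1 = 0.52 × 0.45 × 2.3 = 0.5382 m³/s
w_2 = (9.3 − 3.0)/2 = 3.15 m; q_2 = 0.74 × 1.31 × 3.15 = 3.054 m³/s
w_3 = (11.0 − 7.6)/2 = 1.7 m; q_3 = 0.74 × 1.39 × 1.7 = 1.749 m³/s
w_4 = (13.7 − 9.3)/2 = 2.2 m; q_4 = 1.15 × 1.98 × 2.2 = 5.009 m³/s
w_5 = (16.7 − 11.0)/2 = 2.85 m; q_5 = 1.07 × 1.55 × 2.85 = 4.727 m³/s
w_6 = (23.5 − 13.7)/2 = 4.9 m; q_6 = 1.15 × 1.86 × 4.9 = 10.48 m³/s
w_7 = (23.5 − 16.7)/2 = 3.4 m; q_7 = 0.41 × 0.41 × 3.4 = 0.5715 m³/s
Q = Σ qᵢ = 26.13 m³/s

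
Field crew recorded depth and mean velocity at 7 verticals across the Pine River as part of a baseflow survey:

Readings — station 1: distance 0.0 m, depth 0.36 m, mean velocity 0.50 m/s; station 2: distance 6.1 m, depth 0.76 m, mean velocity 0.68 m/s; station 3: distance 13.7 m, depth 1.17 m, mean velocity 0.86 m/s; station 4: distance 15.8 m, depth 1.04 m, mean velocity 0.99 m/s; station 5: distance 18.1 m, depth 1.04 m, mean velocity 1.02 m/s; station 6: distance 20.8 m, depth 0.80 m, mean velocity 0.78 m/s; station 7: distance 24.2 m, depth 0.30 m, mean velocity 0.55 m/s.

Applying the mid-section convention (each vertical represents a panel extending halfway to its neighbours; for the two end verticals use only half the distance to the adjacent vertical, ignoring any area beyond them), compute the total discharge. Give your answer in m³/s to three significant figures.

w_1 = (6.1 − 0.0)/2 = 3.05 m; q_1 = 0.50 × 0.36 × 3.05 = 0.5490 m³/s
w_2 = (13.7 − 0.0)/2 = 6.85 m; q_2 = 0.68 × 0.76 × 6.85 = 3.540 m³/s
w_3 = (15.8 − 6.1)/2 = 4.85 m; q_3 = 0.86 × 1.17 × 4.85 = 4.880 m³/s
w_4 = (18.1 − 13.7)/2 = 2.2 m; q_4 = 0.99 × 1.04 × 2.2 = 2.265 m³/s
w_5 = (20.8 − 15.8)/2 = 2.5 m; q_5 = 1.02 × 1.04 × 2.5 = 2.652 m³/s
w_6 = (24.2 − 18.1)/2 = 3.05 m; q_6 = 0.78 × 0.80 × 3.05 = 1.903 m³/s
w_7 = (24.2 − 20.8)/2 = 1.7 m; q_7 = 0.55 × 0.30 × 1.7 = 0.2805 m³/s
Q = Σ qᵢ = 16.07 m³/s

16.1 m³/s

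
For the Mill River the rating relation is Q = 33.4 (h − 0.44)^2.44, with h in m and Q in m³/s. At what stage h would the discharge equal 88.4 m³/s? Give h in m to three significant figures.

h − h₀ = (Q/C)^(1/b) = (88.4/33.4)^(1/2.44) = 1.490 m
h = 0.44 + 1.490 = 1.930 m

1.93 m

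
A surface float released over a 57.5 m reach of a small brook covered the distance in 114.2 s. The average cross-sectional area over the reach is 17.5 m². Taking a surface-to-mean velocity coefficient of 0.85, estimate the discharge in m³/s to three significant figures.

v_surface = L / t̄ = 57.5 / 114.2 = 0.5035 m/s
v_mean = 0.85 × 0.5035 = 0.4280 m/s
Q = A × v_mean = 17.5 × 0.4280 = 7.490 m³/s

7.49 m³/s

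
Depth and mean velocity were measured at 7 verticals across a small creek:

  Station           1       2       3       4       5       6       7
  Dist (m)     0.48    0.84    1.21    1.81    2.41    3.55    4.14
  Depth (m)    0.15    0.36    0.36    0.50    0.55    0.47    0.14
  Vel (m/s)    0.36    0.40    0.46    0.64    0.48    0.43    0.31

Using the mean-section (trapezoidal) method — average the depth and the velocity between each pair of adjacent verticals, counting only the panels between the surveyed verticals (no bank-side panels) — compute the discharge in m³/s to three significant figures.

0.742 m³/s

Panel 1-2: Δb = 0.36 m, d̄ = (0.15+0.36)/2 = 0.255, v̄ = (0.36+0.40)/2 = 0.38 → q = 0.36×0.255×0.38 = 0.03488 m³/s
Panel 2-3: Δb = 0.37 m, d̄ = (0.36+0.36)/2 = 0.36, v̄ = (0.40+0.46)/2 = 0.43 → q = 0.37×0.36×0.43 = 0.05728 m³/s
Panel 3-4: Δb = 0.6 m, d̄ = (0.36+0.50)/2 = 0.43, v̄ = (0.46+0.64)/2 = 0.55 → q = 0.6×0.43×0.55 = 0.1419 m³/s
Panel 4-5: Δb = 0.6 m, d̄ = (0.50+0.55)/2 = 0.525, v̄ = (0.64+0.48)/2 = 0.56 → q = 0.6×0.525×0.56 = 0.1764 m³/s
Panel 5-6: Δb = 1.14 m, d̄ = (0.55+0.47)/2 = 0.51, v̄ = (0.48+0.43)/2 = 0.455 → q = 1.14×0.51×0.455 = 0.2645 m³/s
Panel 6-7: Δb = 0.59 m, d̄ = (0.47+0.14)/2 = 0.305, v̄ = (0.43+0.31)/2 = 0.37 → q = 0.59×0.305×0.37 = 0.06658 m³/s
Q = Σ q = 0.7416 m³/s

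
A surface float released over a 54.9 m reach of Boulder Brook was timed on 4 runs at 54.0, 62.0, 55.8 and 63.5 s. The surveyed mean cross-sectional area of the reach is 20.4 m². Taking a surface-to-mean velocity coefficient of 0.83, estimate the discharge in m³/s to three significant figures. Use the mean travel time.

15.8 m³/s

t̄ = (54.0 + 62.0 + 55.8 + 63.5) / 4 = 58.825 s
v_surface = L / t̄ = 54.9 / 58.825 = 0.9333 m/s
v_mean = 0.83 × 0.9333 = 0.7746 m/s
Q = A × v_mean = 20.4 × 0.7746 = 15.80 m³/s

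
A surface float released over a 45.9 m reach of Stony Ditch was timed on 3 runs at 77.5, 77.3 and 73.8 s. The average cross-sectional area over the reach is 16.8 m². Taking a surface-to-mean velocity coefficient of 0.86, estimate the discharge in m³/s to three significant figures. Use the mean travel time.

t̄ = (77.5 + 77.3 + 73.8) / 3 = 76.2 s
v_surface = L / t̄ = 45.9 / 76.2 = 0.6024 m/s
v_mean = 0.86 × 0.6024 = 0.5180 m/s
Q = A × v_mean = 16.8 × 0.5180 = 8.703 m³/s

8.70 m³/s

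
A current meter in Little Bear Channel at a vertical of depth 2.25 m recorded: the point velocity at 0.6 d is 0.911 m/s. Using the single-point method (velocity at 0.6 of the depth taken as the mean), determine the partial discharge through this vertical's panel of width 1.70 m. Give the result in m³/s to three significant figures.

v̄ = v₀.₆ = 0.911 m/s
q = v̄ × d × w = 0.9110 × 2.25 × 1.70 = 3.485 m³/s

3.48 m³/s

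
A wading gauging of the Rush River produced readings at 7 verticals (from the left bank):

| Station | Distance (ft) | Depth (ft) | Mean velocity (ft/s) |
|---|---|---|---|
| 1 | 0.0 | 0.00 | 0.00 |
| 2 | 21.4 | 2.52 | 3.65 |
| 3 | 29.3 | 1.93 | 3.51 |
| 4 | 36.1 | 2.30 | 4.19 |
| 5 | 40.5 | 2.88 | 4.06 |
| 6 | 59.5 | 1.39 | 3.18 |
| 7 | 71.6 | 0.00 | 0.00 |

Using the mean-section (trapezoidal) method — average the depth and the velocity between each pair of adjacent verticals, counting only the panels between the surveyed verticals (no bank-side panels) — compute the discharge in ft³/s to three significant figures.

375 ft³/s

Panel 1-2: Δb = 21.4 ft, d̄ = (0.00+2.52)/2 = 1.26, v̄ = (0.00+3.65)/2 = 1.825 → q = 21.4×1.26×1.825 = 49.21 ft³/s
Panel 2-3: Δb = 7.9 ft, d̄ = (2.52+1.93)/2 = 2.225, v̄ = (3.65+3.51)/2 = 3.58 → q = 7.9×2.225×3.58 = 62.93 ft³/s
Panel 3-4: Δb = 6.8 ft, d̄ = (1.93+2.30)/2 = 2.115, v̄ = (3.51+4.19)/2 = 3.85 → q = 6.8×2.115×3.85 = 55.37 ft³/s
Panel 4-5: Δb = 4.4 ft, d̄ = (2.30+2.88)/2 = 2.59, v̄ = (4.19+4.06)/2 = 4.125 → q = 4.4×2.59×4.125 = 47.01 ft³/s
Panel 5-6: Δb = 19 ft, d̄ = (2.88+1.39)/2 = 2.135, v̄ = (4.06+3.18)/2 = 3.62 → q = 19×2.135×3.62 = 146.8 ft³/s
Panel 6-7: Δb = 12.1 ft, d̄ = (1.39+0.00)/2 = 0.695, v̄ = (3.18+0.00)/2 = 1.59 → q = 12.1×0.695×1.59 = 13.37 ft³/s
Q = Σ q = 374.7 ft³/s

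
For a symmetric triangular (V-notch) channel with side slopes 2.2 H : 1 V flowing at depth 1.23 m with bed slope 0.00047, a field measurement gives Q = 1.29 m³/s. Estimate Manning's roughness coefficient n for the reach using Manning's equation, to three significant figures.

0.0380

A = z·y² = 2.2×1.23² = 3.328 m²
P = 2y√(1+z²) = 2×1.23×√(1+2.2²) = 5.945 m
R = A/P = 3.328/5.945 = 0.5599 m
n = (1/Q)·A·R^(2/3)·S^(1/2) = (1/1.29) × 3.328 × 0.6793 × 0.02168 = 0.03800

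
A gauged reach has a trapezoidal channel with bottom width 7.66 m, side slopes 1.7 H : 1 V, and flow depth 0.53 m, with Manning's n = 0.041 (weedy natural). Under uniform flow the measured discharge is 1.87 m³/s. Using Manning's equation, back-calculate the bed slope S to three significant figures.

A = (b + z·y)·y = (7.66 + 1.7×0.53)×0.53 = 4.537 m²
P = b + 2y√(1+z²) = 7.66 + 2×0.53×√(1+1.7²) = 9.751 m
R = A/P = 4.537/9.751 = 0.4653 m
S = (Q·n / (1·A·R^(2/3)))² = (1.87×0.041 / (1×4.537×0.6005))² = 0.0007918

0.000792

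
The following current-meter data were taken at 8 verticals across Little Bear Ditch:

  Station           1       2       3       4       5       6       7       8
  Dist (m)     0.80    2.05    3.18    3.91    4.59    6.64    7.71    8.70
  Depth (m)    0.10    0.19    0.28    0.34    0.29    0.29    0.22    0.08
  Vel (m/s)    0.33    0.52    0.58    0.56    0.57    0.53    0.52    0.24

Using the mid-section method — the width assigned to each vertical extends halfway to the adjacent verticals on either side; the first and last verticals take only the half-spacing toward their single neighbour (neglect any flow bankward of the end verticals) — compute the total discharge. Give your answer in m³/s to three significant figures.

1.02 m³/s

w_1 = (2.05 − 0.80)/2 = 0.625 m; q_1 = 0.33 × 0.10 × 0.625 = 0.02063 m³/s
w_2 = (3.18 − 0.80)/2 = 1.19 m; q_2 = 0.52 × 0.19 × 1.19 = 0.1176 m³/s
w_3 = (3.91 − 2.05)/2 = 0.93 m; q_3 = 0.58 × 0.28 × 0.93 = 0.1510 m³/s
w_4 = (4.59 − 3.18)/2 = 0.705 m; q_4 = 0.56 × 0.34 × 0.705 = 0.1342 m³/s
w_5 = (6.64 − 3.91)/2 = 1.365 m; q_5 = 0.57 × 0.29 × 1.365 = 0.2256 m³/s
w_6 = (7.71 − 4.59)/2 = 1.56 m; q_6 = 0.53 × 0.29 × 1.56 = 0.2398 m³/s
w_7 = (8.70 − 6.64)/2 = 1.03 m; q_7 = 0.52 × 0.22 × 1.03 = 0.1178 m³/s
w_8 = (8.70 − 7.71)/2 = 0.495 m; q_8 = 0.24 × 0.08 × 0.495 = 0.009504 m³/s
Q = Σ qᵢ = 1.016 m³/s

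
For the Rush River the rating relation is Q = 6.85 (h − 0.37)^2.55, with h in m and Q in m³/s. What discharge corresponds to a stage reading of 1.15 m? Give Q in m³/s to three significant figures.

Q = 6.85 × (1.15 − 0.37)^2.55 = 6.85 × 0.78^2.55 = 3.635 m³/s

3.64 m³/s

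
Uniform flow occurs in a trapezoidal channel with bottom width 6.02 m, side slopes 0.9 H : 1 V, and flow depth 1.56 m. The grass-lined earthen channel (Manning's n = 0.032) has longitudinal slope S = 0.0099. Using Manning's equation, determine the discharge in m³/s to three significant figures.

A = (b + z·y)·y = (6.02 + 0.9×1.56)×1.56 = 11.58 m²
P = b + 2y√(1+z²) = 6.02 + 2×1.56×√(1+0.9²) = 10.22 m
R = A/P = 11.58/10.22 = 1.133 m
Q = (1/n)·A·R^(2/3)·S^(1/2) = (1/0.032) × 11.58 × 1.133^(2/3) × 0.0099^(1/2) = 39.15 m³/s

39.1 m³/s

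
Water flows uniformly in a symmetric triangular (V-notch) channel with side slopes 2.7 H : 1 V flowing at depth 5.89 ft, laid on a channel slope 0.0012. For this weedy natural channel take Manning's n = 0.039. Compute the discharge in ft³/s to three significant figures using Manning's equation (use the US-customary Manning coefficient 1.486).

243 ft³/s

A = z·y² = 2.7×5.89² = 93.67 ft²
P = 2y√(1+z²) = 2×5.89×√(1+2.7²) = 33.92 ft
R = A/P = 93.67/33.92 = 2.762 ft
Q = (1.486/n)·A·R^(2/3)·S^(1/2) = (1.486/0.039) × 93.67 × 2.762^(2/3) × 0.0012^(1/2) = 243.4 ft³/s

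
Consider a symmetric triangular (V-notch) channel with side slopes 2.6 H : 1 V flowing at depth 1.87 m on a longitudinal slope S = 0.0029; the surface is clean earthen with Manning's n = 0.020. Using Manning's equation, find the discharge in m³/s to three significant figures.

A = z·y² = 2.6×1.87² = 9.092 m²
P = 2y√(1+z²) = 2×1.87×√(1+2.6²) = 10.42 m
R = A/P = 9.092/10.42 = 0.8727 m
Q = (1/n)·A·R^(2/3)·S^(1/2) = (1/0.020) × 9.092 × 0.8727^(2/3) × 0.0029^(1/2) = 22.36 m³/s

22.4 m³/s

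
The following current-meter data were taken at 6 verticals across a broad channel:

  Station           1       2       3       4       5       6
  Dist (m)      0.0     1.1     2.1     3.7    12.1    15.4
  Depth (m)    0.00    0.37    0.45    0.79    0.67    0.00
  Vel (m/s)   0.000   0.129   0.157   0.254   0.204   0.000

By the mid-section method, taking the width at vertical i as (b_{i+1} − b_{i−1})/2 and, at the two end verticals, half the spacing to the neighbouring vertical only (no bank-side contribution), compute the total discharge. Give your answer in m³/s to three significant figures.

1.94 m³/s

w_2 = (2.1 − 0.0)/2 = 1.05 m; q_2 = 0.129 × 0.37 × 1.05 = 0.05012 m³/s
w_3 = (3.7 − 1.1)/2 = 1.3 m; q_3 = 0.157 × 0.45 × 1.3 = 0.09185 m³/s
w_4 = (12.1 − 2.1)/2 = 5 m; q_4 = 0.254 × 0.79 × 5 = 1.003 m³/s
w_5 = (15.4 − 3.7)/2 = 5.85 m; q_5 = 0.204 × 0.67 × 5.85 = 0.7996 m³/s
Stations 1, 6 contribute zero (depth or velocity is 0).
Q = Σ qᵢ = 1.945 m³/s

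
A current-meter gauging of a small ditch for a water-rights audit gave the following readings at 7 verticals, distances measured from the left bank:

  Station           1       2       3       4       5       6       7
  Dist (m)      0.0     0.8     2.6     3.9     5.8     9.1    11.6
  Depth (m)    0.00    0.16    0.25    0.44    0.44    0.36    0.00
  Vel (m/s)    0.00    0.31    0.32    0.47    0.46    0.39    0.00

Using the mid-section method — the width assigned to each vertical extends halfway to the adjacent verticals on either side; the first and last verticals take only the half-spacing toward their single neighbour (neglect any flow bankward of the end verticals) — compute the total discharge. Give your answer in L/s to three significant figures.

w_2 = (2.6 − 0.0)/2 = 1.3 m; q_2 = 0.31 × 0.16 × 1.3 = 0.06448 m³/s
w_3 = (3.9 − 0.8)/2 = 1.55 m; q_3 = 0.32 × 0.25 × 1.55 = 0.1240 m³/s
w_4 = (5.8 − 2.6)/2 = 1.6 m; q_4 = 0.47 × 0.44 × 1.6 = 0.3309 m³/s
w_5 = (9.1 − 3.9)/2 = 2.6 m; q_5 = 0.46 × 0.44 × 2.6 = 0.5262 m³/s
w_6 = (11.6 − 5.8)/2 = 2.9 m; q_6 = 0.39 × 0.36 × 2.9 = 0.4072 m³/s
Stations 1, 7 contribute zero (depth or velocity is 0).
Q = Σ qᵢ = 1.453 m³/s
= 1.453 × 1000 = 1453 L/s

1450 L/s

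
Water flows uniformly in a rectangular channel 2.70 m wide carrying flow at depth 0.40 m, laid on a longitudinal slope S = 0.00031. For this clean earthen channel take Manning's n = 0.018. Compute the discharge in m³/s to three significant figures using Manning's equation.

0.482 m³/s

A = b·y = 2.70 × 0.40 = 1.080 m²
P = b + 2y = 2.70 + 2×0.40 = 3.500 m
R = A/P = 1.080/3.500 = 0.3086 m
Q = (1/n)·A·R^(2/3)·S^(1/2) = (1/0.018) × 1.080 × 0.3086^(2/3) × 0.00031^(1/2) = 0.4824 m³/s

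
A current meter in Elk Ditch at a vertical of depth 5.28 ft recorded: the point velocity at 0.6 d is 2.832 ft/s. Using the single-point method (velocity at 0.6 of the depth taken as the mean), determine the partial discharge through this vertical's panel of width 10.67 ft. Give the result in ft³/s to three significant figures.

160 ft³/s

v̄ = v₀.₆ = 2.832 ft/s
q = v̄ × d × w = 2.832 × 5.28 × 10.67 = 159.5 ft³/s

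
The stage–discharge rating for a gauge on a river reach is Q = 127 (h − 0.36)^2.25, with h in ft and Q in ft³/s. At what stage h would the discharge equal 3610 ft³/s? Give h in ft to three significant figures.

4.79 ft

h − h₀ = (Q/C)^(1/b) = (3610/127)^(1/2.25) = 4.427 ft
h = 0.36 + 4.427 = 4.787 ft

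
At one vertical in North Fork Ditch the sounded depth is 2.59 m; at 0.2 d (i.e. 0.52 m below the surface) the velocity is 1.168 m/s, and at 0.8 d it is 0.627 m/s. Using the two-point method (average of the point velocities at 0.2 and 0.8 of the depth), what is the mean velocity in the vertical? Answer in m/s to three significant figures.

0.898 m/s

v̄ = (1.168 + 0.627) / 2 = 0.8975 m/s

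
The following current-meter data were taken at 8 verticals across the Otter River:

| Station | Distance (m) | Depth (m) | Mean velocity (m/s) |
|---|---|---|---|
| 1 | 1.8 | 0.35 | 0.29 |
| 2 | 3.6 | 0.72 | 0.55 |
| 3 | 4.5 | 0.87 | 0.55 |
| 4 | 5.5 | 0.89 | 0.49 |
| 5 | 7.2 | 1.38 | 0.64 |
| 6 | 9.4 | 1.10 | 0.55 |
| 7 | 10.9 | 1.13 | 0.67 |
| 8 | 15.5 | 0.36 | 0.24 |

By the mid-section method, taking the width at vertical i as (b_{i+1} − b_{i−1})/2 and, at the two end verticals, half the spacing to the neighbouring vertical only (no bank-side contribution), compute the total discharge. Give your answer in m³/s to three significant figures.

7.02 m³/s

w_1 = (3.6 − 1.8)/2 = 0.9 m; q_1 = 0.29 × 0.35 × 0.9 = 0.09135 m³/s
w_2 = (4.5 − 1.8)/2 = 1.35 m; q_2 = 0.55 × 0.72 × 1.35 = 0.5346 m³/s
w_3 = (5.5 − 3.6)/2 = 0.95 m; q_3 = 0.55 × 0.87 × 0.95 = 0.4546 m³/s
w_4 = (7.2 − 4.5)/2 = 1.35 m; q_4 = 0.49 × 0.89 × 1.35 = 0.5887 m³/s
w_5 = (9.4 − 5.5)/2 = 1.95 m; q_5 = 0.64 × 1.38 × 1.95 = 1.722 m³/s
w_6 = (10.9 − 7.2)/2 = 1.85 m; q_6 = 0.55 × 1.10 × 1.85 = 1.119 m³/s
w_7 = (15.5 − 9.4)/2 = 3.05 m; q_7 = 0.67 × 1.13 × 3.05 = 2.309 m³/s
w_8 = (15.5 − 10.9)/2 = 2.3 m; q_8 = 0.24 × 0.36 × 2.3 = 0.1987 m³/s
Q = Σ qᵢ = 7.019 m³/s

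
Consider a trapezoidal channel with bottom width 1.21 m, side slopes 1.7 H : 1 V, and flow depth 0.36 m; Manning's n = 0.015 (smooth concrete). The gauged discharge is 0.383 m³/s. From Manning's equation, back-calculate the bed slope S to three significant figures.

0.000489

A = (b + z·y)·y = (1.21 + 1.7×0.36)×0.36 = 0.6559 m²
P = b + 2y√(1+z²) = 1.21 + 2×0.36×√(1+1.7²) = 2.630 m
R = A/P = 0.6559/2.630 = 0.2494 m
S = (Q·n / (1·A·R^(2/3)))² = (0.383×0.015 / (1×0.6559×0.3962))² = 0.0004887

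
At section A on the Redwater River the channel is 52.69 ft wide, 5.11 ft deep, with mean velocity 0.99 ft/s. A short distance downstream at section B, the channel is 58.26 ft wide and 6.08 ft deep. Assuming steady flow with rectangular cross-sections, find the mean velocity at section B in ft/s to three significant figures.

0.753 ft/s

Q = A₁V₁ = (52.69×5.11) × 0.99 = 266.6 ft³/s
A₂ = 58.26 × 6.08 = 354.2 ft²
V₂ = Q/A₂ = 266.6/354.2 = 0.7525 ft/s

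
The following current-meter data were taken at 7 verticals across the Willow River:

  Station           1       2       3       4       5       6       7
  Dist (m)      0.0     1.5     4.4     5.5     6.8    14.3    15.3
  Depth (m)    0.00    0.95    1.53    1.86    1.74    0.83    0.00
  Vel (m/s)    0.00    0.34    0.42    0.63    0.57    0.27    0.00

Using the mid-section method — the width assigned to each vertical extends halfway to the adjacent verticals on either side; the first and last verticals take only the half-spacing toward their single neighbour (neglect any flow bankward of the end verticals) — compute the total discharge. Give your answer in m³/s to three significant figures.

8.72 m³/s

w_2 = (4.4 − 0.0)/2 = 2.2 m; q_2 = 0.34 × 0.95 × 2.2 = 0.7106 m³/s
w_3 = (5.5 − 1.5)/2 = 2 m; q_3 = 0.42 × 1.53 × 2 = 1.285 m³/s
w_4 = (6.8 − 4.4)/2 = 1.2 m; q_4 = 0.63 × 1.86 × 1.2 = 1.406 m³/s
w_5 = (14.3 − 5.5)/2 = 4.4 m; q_5 = 0.57 × 1.74 × 4.4 = 4.364 m³/s
w_6 = (15.3 − 6.8)/2 = 4.25 m; q_6 = 0.27 × 0.83 × 4.25 = 0.9524 m³/s
Stations 1, 7 contribute zero (depth or velocity is 0).
Q = Σ qᵢ = 8.718 m³/s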